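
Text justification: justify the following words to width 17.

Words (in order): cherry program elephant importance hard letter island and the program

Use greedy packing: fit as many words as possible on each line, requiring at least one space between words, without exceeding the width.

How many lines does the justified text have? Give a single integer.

Line 1: ['cherry', 'program'] (min_width=14, slack=3)
Line 2: ['elephant'] (min_width=8, slack=9)
Line 3: ['importance', 'hard'] (min_width=15, slack=2)
Line 4: ['letter', 'island', 'and'] (min_width=17, slack=0)
Line 5: ['the', 'program'] (min_width=11, slack=6)
Total lines: 5

Answer: 5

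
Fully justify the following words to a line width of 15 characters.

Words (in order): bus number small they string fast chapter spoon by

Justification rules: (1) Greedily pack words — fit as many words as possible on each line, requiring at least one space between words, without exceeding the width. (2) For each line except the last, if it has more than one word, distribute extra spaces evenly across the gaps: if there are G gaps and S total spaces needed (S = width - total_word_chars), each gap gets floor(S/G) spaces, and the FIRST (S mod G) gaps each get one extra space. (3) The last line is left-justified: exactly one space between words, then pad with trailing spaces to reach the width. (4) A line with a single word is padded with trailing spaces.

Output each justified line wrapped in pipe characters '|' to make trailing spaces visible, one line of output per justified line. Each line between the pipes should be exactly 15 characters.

Line 1: ['bus', 'number'] (min_width=10, slack=5)
Line 2: ['small', 'they'] (min_width=10, slack=5)
Line 3: ['string', 'fast'] (min_width=11, slack=4)
Line 4: ['chapter', 'spoon'] (min_width=13, slack=2)
Line 5: ['by'] (min_width=2, slack=13)

Answer: |bus      number|
|small      they|
|string     fast|
|chapter   spoon|
|by             |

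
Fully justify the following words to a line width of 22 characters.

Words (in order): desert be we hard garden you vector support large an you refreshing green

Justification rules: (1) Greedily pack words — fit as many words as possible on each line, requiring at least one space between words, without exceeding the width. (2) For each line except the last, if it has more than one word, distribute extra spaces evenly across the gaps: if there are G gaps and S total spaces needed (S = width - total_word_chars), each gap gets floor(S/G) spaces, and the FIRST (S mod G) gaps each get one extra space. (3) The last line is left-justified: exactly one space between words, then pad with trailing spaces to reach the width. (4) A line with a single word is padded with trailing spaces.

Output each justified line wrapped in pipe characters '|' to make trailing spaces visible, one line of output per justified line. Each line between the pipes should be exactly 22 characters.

Line 1: ['desert', 'be', 'we', 'hard'] (min_width=17, slack=5)
Line 2: ['garden', 'you', 'vector'] (min_width=17, slack=5)
Line 3: ['support', 'large', 'an', 'you'] (min_width=20, slack=2)
Line 4: ['refreshing', 'green'] (min_width=16, slack=6)

Answer: |desert   be   we  hard|
|garden    you   vector|
|support  large  an you|
|refreshing green      |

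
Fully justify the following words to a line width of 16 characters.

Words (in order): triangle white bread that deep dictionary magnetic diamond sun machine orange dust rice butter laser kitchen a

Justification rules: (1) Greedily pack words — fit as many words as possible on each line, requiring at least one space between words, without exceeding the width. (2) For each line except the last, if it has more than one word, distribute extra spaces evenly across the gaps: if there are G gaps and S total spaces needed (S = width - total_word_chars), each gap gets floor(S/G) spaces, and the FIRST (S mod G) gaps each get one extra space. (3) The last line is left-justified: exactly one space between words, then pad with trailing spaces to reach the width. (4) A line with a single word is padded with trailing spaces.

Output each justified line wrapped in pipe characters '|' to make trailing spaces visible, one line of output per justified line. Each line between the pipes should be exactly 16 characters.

Answer: |triangle   white|
|bread  that deep|
|dictionary      |
|magnetic diamond|
|sun      machine|
|orange dust rice|
|butter     laser|
|kitchen a       |

Derivation:
Line 1: ['triangle', 'white'] (min_width=14, slack=2)
Line 2: ['bread', 'that', 'deep'] (min_width=15, slack=1)
Line 3: ['dictionary'] (min_width=10, slack=6)
Line 4: ['magnetic', 'diamond'] (min_width=16, slack=0)
Line 5: ['sun', 'machine'] (min_width=11, slack=5)
Line 6: ['orange', 'dust', 'rice'] (min_width=16, slack=0)
Line 7: ['butter', 'laser'] (min_width=12, slack=4)
Line 8: ['kitchen', 'a'] (min_width=9, slack=7)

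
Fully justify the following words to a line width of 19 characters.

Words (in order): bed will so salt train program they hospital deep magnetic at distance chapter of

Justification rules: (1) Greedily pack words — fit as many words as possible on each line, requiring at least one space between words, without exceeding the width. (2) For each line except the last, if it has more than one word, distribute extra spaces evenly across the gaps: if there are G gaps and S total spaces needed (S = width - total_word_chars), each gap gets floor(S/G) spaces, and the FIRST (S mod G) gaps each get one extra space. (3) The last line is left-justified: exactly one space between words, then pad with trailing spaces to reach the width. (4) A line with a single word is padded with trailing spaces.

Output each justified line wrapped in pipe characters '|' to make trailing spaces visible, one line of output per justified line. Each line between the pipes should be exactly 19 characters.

Line 1: ['bed', 'will', 'so', 'salt'] (min_width=16, slack=3)
Line 2: ['train', 'program', 'they'] (min_width=18, slack=1)
Line 3: ['hospital', 'deep'] (min_width=13, slack=6)
Line 4: ['magnetic', 'at'] (min_width=11, slack=8)
Line 5: ['distance', 'chapter', 'of'] (min_width=19, slack=0)

Answer: |bed  will  so  salt|
|train  program they|
|hospital       deep|
|magnetic         at|
|distance chapter of|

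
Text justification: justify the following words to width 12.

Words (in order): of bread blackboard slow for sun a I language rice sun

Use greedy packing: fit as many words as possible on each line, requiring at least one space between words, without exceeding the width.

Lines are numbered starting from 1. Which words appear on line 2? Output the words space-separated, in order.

Line 1: ['of', 'bread'] (min_width=8, slack=4)
Line 2: ['blackboard'] (min_width=10, slack=2)
Line 3: ['slow', 'for', 'sun'] (min_width=12, slack=0)
Line 4: ['a', 'I', 'language'] (min_width=12, slack=0)
Line 5: ['rice', 'sun'] (min_width=8, slack=4)

Answer: blackboard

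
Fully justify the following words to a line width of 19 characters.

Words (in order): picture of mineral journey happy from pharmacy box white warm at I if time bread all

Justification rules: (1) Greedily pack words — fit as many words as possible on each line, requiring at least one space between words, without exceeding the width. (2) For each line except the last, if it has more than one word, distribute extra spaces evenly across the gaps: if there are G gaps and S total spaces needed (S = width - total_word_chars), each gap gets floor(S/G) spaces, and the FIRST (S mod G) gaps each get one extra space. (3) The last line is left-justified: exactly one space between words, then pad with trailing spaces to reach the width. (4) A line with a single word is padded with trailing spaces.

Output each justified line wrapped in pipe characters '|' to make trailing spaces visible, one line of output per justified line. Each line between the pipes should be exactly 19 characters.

Line 1: ['picture', 'of', 'mineral'] (min_width=18, slack=1)
Line 2: ['journey', 'happy', 'from'] (min_width=18, slack=1)
Line 3: ['pharmacy', 'box', 'white'] (min_width=18, slack=1)
Line 4: ['warm', 'at', 'I', 'if', 'time'] (min_width=17, slack=2)
Line 5: ['bread', 'all'] (min_width=9, slack=10)

Answer: |picture  of mineral|
|journey  happy from|
|pharmacy  box white|
|warm  at  I if time|
|bread all          |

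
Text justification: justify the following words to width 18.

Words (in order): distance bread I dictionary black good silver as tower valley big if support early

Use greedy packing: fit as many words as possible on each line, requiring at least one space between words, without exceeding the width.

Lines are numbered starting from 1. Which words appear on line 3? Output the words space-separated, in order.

Answer: good silver as

Derivation:
Line 1: ['distance', 'bread', 'I'] (min_width=16, slack=2)
Line 2: ['dictionary', 'black'] (min_width=16, slack=2)
Line 3: ['good', 'silver', 'as'] (min_width=14, slack=4)
Line 4: ['tower', 'valley', 'big'] (min_width=16, slack=2)
Line 5: ['if', 'support', 'early'] (min_width=16, slack=2)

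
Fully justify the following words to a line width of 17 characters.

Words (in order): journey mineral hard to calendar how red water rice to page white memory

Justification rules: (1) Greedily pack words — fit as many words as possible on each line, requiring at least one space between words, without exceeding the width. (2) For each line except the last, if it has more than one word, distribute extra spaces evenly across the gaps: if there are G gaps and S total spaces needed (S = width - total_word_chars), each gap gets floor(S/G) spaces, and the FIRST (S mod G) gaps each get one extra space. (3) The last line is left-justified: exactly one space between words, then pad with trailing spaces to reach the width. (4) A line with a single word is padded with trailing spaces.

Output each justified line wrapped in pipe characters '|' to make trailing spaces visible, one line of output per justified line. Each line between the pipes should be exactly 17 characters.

Answer: |journey   mineral|
|hard  to calendar|
|how   red   water|
|rice    to   page|
|white memory     |

Derivation:
Line 1: ['journey', 'mineral'] (min_width=15, slack=2)
Line 2: ['hard', 'to', 'calendar'] (min_width=16, slack=1)
Line 3: ['how', 'red', 'water'] (min_width=13, slack=4)
Line 4: ['rice', 'to', 'page'] (min_width=12, slack=5)
Line 5: ['white', 'memory'] (min_width=12, slack=5)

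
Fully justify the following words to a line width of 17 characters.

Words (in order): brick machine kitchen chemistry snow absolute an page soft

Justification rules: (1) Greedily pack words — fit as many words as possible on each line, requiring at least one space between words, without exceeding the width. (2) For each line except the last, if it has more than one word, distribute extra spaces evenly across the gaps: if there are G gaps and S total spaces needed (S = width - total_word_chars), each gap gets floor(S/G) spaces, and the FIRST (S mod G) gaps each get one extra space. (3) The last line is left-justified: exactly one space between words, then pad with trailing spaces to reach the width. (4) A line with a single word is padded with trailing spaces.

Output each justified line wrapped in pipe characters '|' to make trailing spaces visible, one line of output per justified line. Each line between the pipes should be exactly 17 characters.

Answer: |brick     machine|
|kitchen chemistry|
|snow  absolute an|
|page soft        |

Derivation:
Line 1: ['brick', 'machine'] (min_width=13, slack=4)
Line 2: ['kitchen', 'chemistry'] (min_width=17, slack=0)
Line 3: ['snow', 'absolute', 'an'] (min_width=16, slack=1)
Line 4: ['page', 'soft'] (min_width=9, slack=8)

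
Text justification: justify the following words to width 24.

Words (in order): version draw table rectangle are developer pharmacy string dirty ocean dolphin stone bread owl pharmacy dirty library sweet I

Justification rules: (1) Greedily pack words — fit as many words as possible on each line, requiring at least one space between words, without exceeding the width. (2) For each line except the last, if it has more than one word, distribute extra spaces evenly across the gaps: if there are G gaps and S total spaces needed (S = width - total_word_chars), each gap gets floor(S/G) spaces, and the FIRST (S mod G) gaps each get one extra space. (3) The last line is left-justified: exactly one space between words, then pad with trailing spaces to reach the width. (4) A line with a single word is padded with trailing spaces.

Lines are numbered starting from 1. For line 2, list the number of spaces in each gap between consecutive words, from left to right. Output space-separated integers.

Answer: 2 1

Derivation:
Line 1: ['version', 'draw', 'table'] (min_width=18, slack=6)
Line 2: ['rectangle', 'are', 'developer'] (min_width=23, slack=1)
Line 3: ['pharmacy', 'string', 'dirty'] (min_width=21, slack=3)
Line 4: ['ocean', 'dolphin', 'stone'] (min_width=19, slack=5)
Line 5: ['bread', 'owl', 'pharmacy', 'dirty'] (min_width=24, slack=0)
Line 6: ['library', 'sweet', 'I'] (min_width=15, slack=9)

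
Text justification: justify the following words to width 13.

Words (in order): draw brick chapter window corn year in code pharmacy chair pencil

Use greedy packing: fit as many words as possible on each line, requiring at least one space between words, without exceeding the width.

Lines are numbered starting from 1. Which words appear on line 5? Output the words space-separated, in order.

Answer: pharmacy

Derivation:
Line 1: ['draw', 'brick'] (min_width=10, slack=3)
Line 2: ['chapter'] (min_width=7, slack=6)
Line 3: ['window', 'corn'] (min_width=11, slack=2)
Line 4: ['year', 'in', 'code'] (min_width=12, slack=1)
Line 5: ['pharmacy'] (min_width=8, slack=5)
Line 6: ['chair', 'pencil'] (min_width=12, slack=1)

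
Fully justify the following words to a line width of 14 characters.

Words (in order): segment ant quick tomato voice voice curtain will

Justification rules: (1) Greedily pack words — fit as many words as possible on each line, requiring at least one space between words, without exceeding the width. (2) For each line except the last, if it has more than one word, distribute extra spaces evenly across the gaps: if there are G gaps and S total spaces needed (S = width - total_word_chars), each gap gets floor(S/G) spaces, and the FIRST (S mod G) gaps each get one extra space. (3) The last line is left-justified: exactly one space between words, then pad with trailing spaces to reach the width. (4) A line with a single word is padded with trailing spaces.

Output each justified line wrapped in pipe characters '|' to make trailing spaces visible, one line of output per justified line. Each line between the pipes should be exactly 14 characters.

Line 1: ['segment', 'ant'] (min_width=11, slack=3)
Line 2: ['quick', 'tomato'] (min_width=12, slack=2)
Line 3: ['voice', 'voice'] (min_width=11, slack=3)
Line 4: ['curtain', 'will'] (min_width=12, slack=2)

Answer: |segment    ant|
|quick   tomato|
|voice    voice|
|curtain will  |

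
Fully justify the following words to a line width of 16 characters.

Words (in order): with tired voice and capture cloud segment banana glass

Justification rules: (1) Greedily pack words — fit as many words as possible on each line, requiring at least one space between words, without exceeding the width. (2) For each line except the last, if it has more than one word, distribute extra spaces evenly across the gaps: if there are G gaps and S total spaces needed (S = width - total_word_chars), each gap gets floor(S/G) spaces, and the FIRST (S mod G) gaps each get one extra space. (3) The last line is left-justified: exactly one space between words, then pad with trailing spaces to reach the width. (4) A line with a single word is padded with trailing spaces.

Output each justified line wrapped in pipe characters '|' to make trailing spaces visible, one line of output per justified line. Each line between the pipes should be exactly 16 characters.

Answer: |with tired voice|
|and      capture|
|cloud    segment|
|banana glass    |

Derivation:
Line 1: ['with', 'tired', 'voice'] (min_width=16, slack=0)
Line 2: ['and', 'capture'] (min_width=11, slack=5)
Line 3: ['cloud', 'segment'] (min_width=13, slack=3)
Line 4: ['banana', 'glass'] (min_width=12, slack=4)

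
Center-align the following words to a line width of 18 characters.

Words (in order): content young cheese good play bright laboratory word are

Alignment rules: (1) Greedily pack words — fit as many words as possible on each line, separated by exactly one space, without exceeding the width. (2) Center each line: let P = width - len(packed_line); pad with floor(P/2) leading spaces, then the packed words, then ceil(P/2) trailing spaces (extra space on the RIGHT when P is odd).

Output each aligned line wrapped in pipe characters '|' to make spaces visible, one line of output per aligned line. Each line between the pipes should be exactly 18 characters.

Line 1: ['content', 'young'] (min_width=13, slack=5)
Line 2: ['cheese', 'good', 'play'] (min_width=16, slack=2)
Line 3: ['bright', 'laboratory'] (min_width=17, slack=1)
Line 4: ['word', 'are'] (min_width=8, slack=10)

Answer: |  content young   |
| cheese good play |
|bright laboratory |
|     word are     |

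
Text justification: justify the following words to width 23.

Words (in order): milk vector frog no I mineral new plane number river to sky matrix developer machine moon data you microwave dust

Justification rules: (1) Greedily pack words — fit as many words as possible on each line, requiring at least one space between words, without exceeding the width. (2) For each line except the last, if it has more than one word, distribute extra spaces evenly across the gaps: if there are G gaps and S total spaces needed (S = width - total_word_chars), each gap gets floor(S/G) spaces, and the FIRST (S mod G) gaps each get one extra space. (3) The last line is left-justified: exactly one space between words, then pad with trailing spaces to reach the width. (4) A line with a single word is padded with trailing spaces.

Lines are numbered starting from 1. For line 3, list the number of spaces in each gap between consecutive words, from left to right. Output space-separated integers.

Line 1: ['milk', 'vector', 'frog', 'no', 'I'] (min_width=21, slack=2)
Line 2: ['mineral', 'new', 'plane'] (min_width=17, slack=6)
Line 3: ['number', 'river', 'to', 'sky'] (min_width=19, slack=4)
Line 4: ['matrix', 'developer'] (min_width=16, slack=7)
Line 5: ['machine', 'moon', 'data', 'you'] (min_width=21, slack=2)
Line 6: ['microwave', 'dust'] (min_width=14, slack=9)

Answer: 3 2 2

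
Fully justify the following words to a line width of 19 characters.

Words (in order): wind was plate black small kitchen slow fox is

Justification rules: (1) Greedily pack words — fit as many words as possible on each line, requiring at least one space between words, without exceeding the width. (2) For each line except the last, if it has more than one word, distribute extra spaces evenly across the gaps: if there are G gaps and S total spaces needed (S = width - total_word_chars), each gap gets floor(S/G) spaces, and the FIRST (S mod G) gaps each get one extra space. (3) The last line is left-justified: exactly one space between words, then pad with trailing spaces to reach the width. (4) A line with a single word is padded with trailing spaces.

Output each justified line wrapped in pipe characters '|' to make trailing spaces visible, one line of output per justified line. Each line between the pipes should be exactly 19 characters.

Answer: |wind    was   plate|
|black small kitchen|
|slow fox is        |

Derivation:
Line 1: ['wind', 'was', 'plate'] (min_width=14, slack=5)
Line 2: ['black', 'small', 'kitchen'] (min_width=19, slack=0)
Line 3: ['slow', 'fox', 'is'] (min_width=11, slack=8)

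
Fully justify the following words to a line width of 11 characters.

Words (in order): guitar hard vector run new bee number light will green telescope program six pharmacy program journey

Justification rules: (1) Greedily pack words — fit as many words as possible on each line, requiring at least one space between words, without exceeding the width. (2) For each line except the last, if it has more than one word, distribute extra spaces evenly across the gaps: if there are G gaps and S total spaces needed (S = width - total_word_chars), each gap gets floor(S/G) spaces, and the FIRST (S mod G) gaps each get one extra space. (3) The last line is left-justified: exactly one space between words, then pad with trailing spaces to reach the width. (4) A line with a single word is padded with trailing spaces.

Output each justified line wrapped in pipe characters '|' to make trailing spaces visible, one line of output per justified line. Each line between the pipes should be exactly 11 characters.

Answer: |guitar hard|
|vector  run|
|new     bee|
|number     |
|light  will|
|green      |
|telescope  |
|program six|
|pharmacy   |
|program    |
|journey    |

Derivation:
Line 1: ['guitar', 'hard'] (min_width=11, slack=0)
Line 2: ['vector', 'run'] (min_width=10, slack=1)
Line 3: ['new', 'bee'] (min_width=7, slack=4)
Line 4: ['number'] (min_width=6, slack=5)
Line 5: ['light', 'will'] (min_width=10, slack=1)
Line 6: ['green'] (min_width=5, slack=6)
Line 7: ['telescope'] (min_width=9, slack=2)
Line 8: ['program', 'six'] (min_width=11, slack=0)
Line 9: ['pharmacy'] (min_width=8, slack=3)
Line 10: ['program'] (min_width=7, slack=4)
Line 11: ['journey'] (min_width=7, slack=4)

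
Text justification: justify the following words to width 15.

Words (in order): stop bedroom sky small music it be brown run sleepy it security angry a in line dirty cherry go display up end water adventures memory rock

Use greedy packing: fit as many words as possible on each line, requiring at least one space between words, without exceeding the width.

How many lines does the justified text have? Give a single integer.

Line 1: ['stop', 'bedroom'] (min_width=12, slack=3)
Line 2: ['sky', 'small', 'music'] (min_width=15, slack=0)
Line 3: ['it', 'be', 'brown', 'run'] (min_width=15, slack=0)
Line 4: ['sleepy', 'it'] (min_width=9, slack=6)
Line 5: ['security', 'angry'] (min_width=14, slack=1)
Line 6: ['a', 'in', 'line', 'dirty'] (min_width=15, slack=0)
Line 7: ['cherry', 'go'] (min_width=9, slack=6)
Line 8: ['display', 'up', 'end'] (min_width=14, slack=1)
Line 9: ['water'] (min_width=5, slack=10)
Line 10: ['adventures'] (min_width=10, slack=5)
Line 11: ['memory', 'rock'] (min_width=11, slack=4)
Total lines: 11

Answer: 11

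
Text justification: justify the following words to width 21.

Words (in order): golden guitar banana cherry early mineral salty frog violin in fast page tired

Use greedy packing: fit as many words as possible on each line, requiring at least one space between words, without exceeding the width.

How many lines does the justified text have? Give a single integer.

Answer: 4

Derivation:
Line 1: ['golden', 'guitar', 'banana'] (min_width=20, slack=1)
Line 2: ['cherry', 'early', 'mineral'] (min_width=20, slack=1)
Line 3: ['salty', 'frog', 'violin', 'in'] (min_width=20, slack=1)
Line 4: ['fast', 'page', 'tired'] (min_width=15, slack=6)
Total lines: 4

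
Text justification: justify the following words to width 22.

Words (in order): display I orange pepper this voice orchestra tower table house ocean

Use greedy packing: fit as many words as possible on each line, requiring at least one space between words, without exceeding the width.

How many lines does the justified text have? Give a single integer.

Line 1: ['display', 'I', 'orange'] (min_width=16, slack=6)
Line 2: ['pepper', 'this', 'voice'] (min_width=17, slack=5)
Line 3: ['orchestra', 'tower', 'table'] (min_width=21, slack=1)
Line 4: ['house', 'ocean'] (min_width=11, slack=11)
Total lines: 4

Answer: 4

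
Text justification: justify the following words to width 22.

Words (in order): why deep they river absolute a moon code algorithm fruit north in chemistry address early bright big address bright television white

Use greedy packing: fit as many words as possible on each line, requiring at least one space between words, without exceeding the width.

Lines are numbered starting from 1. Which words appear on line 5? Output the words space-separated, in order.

Line 1: ['why', 'deep', 'they', 'river'] (min_width=19, slack=3)
Line 2: ['absolute', 'a', 'moon', 'code'] (min_width=20, slack=2)
Line 3: ['algorithm', 'fruit', 'north'] (min_width=21, slack=1)
Line 4: ['in', 'chemistry', 'address'] (min_width=20, slack=2)
Line 5: ['early', 'bright', 'big'] (min_width=16, slack=6)
Line 6: ['address', 'bright'] (min_width=14, slack=8)
Line 7: ['television', 'white'] (min_width=16, slack=6)

Answer: early bright big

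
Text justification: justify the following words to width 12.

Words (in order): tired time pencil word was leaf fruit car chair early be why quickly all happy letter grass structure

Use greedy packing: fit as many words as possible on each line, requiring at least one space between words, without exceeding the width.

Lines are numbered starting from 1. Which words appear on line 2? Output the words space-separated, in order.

Line 1: ['tired', 'time'] (min_width=10, slack=2)
Line 2: ['pencil', 'word'] (min_width=11, slack=1)
Line 3: ['was', 'leaf'] (min_width=8, slack=4)
Line 4: ['fruit', 'car'] (min_width=9, slack=3)
Line 5: ['chair', 'early'] (min_width=11, slack=1)
Line 6: ['be', 'why'] (min_width=6, slack=6)
Line 7: ['quickly', 'all'] (min_width=11, slack=1)
Line 8: ['happy', 'letter'] (min_width=12, slack=0)
Line 9: ['grass'] (min_width=5, slack=7)
Line 10: ['structure'] (min_width=9, slack=3)

Answer: pencil word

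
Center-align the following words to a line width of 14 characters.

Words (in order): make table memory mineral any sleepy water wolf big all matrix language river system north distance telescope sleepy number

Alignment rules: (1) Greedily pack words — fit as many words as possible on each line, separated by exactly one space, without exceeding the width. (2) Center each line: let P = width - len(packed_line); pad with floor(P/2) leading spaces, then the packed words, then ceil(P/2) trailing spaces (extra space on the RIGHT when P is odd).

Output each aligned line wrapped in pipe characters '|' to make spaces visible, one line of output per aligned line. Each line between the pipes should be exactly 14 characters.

Answer: |  make table  |
|memory mineral|
|  any sleepy  |
|water wolf big|
|  all matrix  |
|language river|
| system north |
|   distance   |
|  telescope   |
|sleepy number |

Derivation:
Line 1: ['make', 'table'] (min_width=10, slack=4)
Line 2: ['memory', 'mineral'] (min_width=14, slack=0)
Line 3: ['any', 'sleepy'] (min_width=10, slack=4)
Line 4: ['water', 'wolf', 'big'] (min_width=14, slack=0)
Line 5: ['all', 'matrix'] (min_width=10, slack=4)
Line 6: ['language', 'river'] (min_width=14, slack=0)
Line 7: ['system', 'north'] (min_width=12, slack=2)
Line 8: ['distance'] (min_width=8, slack=6)
Line 9: ['telescope'] (min_width=9, slack=5)
Line 10: ['sleepy', 'number'] (min_width=13, slack=1)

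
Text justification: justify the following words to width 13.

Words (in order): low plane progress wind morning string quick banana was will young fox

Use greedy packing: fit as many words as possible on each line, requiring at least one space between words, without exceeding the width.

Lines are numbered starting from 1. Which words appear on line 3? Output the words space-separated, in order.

Line 1: ['low', 'plane'] (min_width=9, slack=4)
Line 2: ['progress', 'wind'] (min_width=13, slack=0)
Line 3: ['morning'] (min_width=7, slack=6)
Line 4: ['string', 'quick'] (min_width=12, slack=1)
Line 5: ['banana', 'was'] (min_width=10, slack=3)
Line 6: ['will', 'young'] (min_width=10, slack=3)
Line 7: ['fox'] (min_width=3, slack=10)

Answer: morning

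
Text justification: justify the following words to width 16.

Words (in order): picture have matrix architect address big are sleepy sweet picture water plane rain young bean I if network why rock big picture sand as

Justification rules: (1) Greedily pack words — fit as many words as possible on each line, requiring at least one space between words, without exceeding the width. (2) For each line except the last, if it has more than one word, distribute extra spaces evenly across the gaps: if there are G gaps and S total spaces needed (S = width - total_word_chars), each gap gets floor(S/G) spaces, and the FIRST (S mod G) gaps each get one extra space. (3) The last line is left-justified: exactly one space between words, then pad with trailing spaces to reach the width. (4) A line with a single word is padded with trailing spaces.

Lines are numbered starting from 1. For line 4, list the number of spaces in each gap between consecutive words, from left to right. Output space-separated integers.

Line 1: ['picture', 'have'] (min_width=12, slack=4)
Line 2: ['matrix', 'architect'] (min_width=16, slack=0)
Line 3: ['address', 'big', 'are'] (min_width=15, slack=1)
Line 4: ['sleepy', 'sweet'] (min_width=12, slack=4)
Line 5: ['picture', 'water'] (min_width=13, slack=3)
Line 6: ['plane', 'rain', 'young'] (min_width=16, slack=0)
Line 7: ['bean', 'I', 'if'] (min_width=9, slack=7)
Line 8: ['network', 'why', 'rock'] (min_width=16, slack=0)
Line 9: ['big', 'picture', 'sand'] (min_width=16, slack=0)
Line 10: ['as'] (min_width=2, slack=14)

Answer: 5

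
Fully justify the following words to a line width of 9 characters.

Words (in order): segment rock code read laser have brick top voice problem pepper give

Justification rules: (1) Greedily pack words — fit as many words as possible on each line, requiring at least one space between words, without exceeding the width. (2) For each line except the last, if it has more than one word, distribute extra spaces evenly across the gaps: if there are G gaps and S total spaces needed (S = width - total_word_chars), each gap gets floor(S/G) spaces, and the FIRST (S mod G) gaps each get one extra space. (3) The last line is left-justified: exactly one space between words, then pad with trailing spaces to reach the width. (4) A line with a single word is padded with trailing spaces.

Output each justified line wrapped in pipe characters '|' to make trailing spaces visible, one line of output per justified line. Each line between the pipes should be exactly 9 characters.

Line 1: ['segment'] (min_width=7, slack=2)
Line 2: ['rock', 'code'] (min_width=9, slack=0)
Line 3: ['read'] (min_width=4, slack=5)
Line 4: ['laser'] (min_width=5, slack=4)
Line 5: ['have'] (min_width=4, slack=5)
Line 6: ['brick', 'top'] (min_width=9, slack=0)
Line 7: ['voice'] (min_width=5, slack=4)
Line 8: ['problem'] (min_width=7, slack=2)
Line 9: ['pepper'] (min_width=6, slack=3)
Line 10: ['give'] (min_width=4, slack=5)

Answer: |segment  |
|rock code|
|read     |
|laser    |
|have     |
|brick top|
|voice    |
|problem  |
|pepper   |
|give     |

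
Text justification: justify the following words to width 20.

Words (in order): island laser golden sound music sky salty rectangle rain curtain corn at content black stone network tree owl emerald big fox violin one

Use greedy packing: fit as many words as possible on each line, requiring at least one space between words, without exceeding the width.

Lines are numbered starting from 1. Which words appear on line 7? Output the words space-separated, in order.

Line 1: ['island', 'laser', 'golden'] (min_width=19, slack=1)
Line 2: ['sound', 'music', 'sky'] (min_width=15, slack=5)
Line 3: ['salty', 'rectangle', 'rain'] (min_width=20, slack=0)
Line 4: ['curtain', 'corn', 'at'] (min_width=15, slack=5)
Line 5: ['content', 'black', 'stone'] (min_width=19, slack=1)
Line 6: ['network', 'tree', 'owl'] (min_width=16, slack=4)
Line 7: ['emerald', 'big', 'fox'] (min_width=15, slack=5)
Line 8: ['violin', 'one'] (min_width=10, slack=10)

Answer: emerald big fox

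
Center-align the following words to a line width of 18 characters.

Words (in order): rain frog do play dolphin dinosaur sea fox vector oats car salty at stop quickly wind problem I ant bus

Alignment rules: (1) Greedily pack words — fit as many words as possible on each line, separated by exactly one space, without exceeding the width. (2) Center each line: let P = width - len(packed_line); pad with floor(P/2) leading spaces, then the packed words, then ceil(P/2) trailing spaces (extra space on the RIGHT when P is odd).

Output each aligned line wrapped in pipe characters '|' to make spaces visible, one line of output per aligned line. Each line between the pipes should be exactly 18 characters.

Answer: |rain frog do play |
| dolphin dinosaur |
|  sea fox vector  |
|oats car salty at |
|stop quickly wind |
|problem I ant bus |

Derivation:
Line 1: ['rain', 'frog', 'do', 'play'] (min_width=17, slack=1)
Line 2: ['dolphin', 'dinosaur'] (min_width=16, slack=2)
Line 3: ['sea', 'fox', 'vector'] (min_width=14, slack=4)
Line 4: ['oats', 'car', 'salty', 'at'] (min_width=17, slack=1)
Line 5: ['stop', 'quickly', 'wind'] (min_width=17, slack=1)
Line 6: ['problem', 'I', 'ant', 'bus'] (min_width=17, slack=1)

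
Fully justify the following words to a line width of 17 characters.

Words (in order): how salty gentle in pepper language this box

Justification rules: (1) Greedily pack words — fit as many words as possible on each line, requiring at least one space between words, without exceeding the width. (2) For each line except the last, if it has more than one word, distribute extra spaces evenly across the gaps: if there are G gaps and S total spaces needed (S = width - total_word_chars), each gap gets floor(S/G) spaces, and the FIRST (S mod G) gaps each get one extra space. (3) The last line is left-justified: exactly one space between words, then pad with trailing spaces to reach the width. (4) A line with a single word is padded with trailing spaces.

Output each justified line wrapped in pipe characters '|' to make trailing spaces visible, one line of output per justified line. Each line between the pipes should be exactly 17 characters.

Answer: |how  salty gentle|
|in         pepper|
|language this box|

Derivation:
Line 1: ['how', 'salty', 'gentle'] (min_width=16, slack=1)
Line 2: ['in', 'pepper'] (min_width=9, slack=8)
Line 3: ['language', 'this', 'box'] (min_width=17, slack=0)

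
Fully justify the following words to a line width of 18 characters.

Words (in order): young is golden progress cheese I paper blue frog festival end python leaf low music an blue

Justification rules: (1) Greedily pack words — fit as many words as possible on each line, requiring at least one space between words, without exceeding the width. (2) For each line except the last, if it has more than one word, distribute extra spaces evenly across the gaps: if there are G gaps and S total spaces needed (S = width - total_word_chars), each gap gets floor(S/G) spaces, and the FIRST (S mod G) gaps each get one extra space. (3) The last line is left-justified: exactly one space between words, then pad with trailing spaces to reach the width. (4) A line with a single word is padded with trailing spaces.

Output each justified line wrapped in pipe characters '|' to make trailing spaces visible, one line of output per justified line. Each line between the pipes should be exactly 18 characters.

Line 1: ['young', 'is', 'golden'] (min_width=15, slack=3)
Line 2: ['progress', 'cheese', 'I'] (min_width=17, slack=1)
Line 3: ['paper', 'blue', 'frog'] (min_width=15, slack=3)
Line 4: ['festival', 'end'] (min_width=12, slack=6)
Line 5: ['python', 'leaf', 'low'] (min_width=15, slack=3)
Line 6: ['music', 'an', 'blue'] (min_width=13, slack=5)

Answer: |young   is  golden|
|progress  cheese I|
|paper   blue  frog|
|festival       end|
|python   leaf  low|
|music an blue     |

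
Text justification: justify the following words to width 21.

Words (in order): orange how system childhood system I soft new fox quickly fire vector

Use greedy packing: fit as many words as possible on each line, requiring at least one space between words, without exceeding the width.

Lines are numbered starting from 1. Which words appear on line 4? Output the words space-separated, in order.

Answer: fire vector

Derivation:
Line 1: ['orange', 'how', 'system'] (min_width=17, slack=4)
Line 2: ['childhood', 'system', 'I'] (min_width=18, slack=3)
Line 3: ['soft', 'new', 'fox', 'quickly'] (min_width=20, slack=1)
Line 4: ['fire', 'vector'] (min_width=11, slack=10)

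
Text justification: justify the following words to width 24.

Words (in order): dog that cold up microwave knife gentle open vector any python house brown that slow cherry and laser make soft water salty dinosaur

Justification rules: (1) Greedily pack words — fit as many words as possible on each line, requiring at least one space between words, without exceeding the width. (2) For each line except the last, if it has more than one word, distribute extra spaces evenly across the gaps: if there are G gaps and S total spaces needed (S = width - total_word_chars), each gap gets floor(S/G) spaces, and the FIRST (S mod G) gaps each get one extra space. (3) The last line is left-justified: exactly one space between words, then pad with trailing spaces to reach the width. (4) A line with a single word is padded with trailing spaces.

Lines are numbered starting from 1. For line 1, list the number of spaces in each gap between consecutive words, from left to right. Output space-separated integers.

Line 1: ['dog', 'that', 'cold', 'up'] (min_width=16, slack=8)
Line 2: ['microwave', 'knife', 'gentle'] (min_width=22, slack=2)
Line 3: ['open', 'vector', 'any', 'python'] (min_width=22, slack=2)
Line 4: ['house', 'brown', 'that', 'slow'] (min_width=21, slack=3)
Line 5: ['cherry', 'and', 'laser', 'make'] (min_width=21, slack=3)
Line 6: ['soft', 'water', 'salty'] (min_width=16, slack=8)
Line 7: ['dinosaur'] (min_width=8, slack=16)

Answer: 4 4 3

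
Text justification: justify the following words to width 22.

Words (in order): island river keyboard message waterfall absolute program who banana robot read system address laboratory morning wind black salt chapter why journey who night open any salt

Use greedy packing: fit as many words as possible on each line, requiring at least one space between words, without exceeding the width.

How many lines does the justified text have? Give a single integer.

Line 1: ['island', 'river', 'keyboard'] (min_width=21, slack=1)
Line 2: ['message', 'waterfall'] (min_width=17, slack=5)
Line 3: ['absolute', 'program', 'who'] (min_width=20, slack=2)
Line 4: ['banana', 'robot', 'read'] (min_width=17, slack=5)
Line 5: ['system', 'address'] (min_width=14, slack=8)
Line 6: ['laboratory', 'morning'] (min_width=18, slack=4)
Line 7: ['wind', 'black', 'salt'] (min_width=15, slack=7)
Line 8: ['chapter', 'why', 'journey'] (min_width=19, slack=3)
Line 9: ['who', 'night', 'open', 'any'] (min_width=18, slack=4)
Line 10: ['salt'] (min_width=4, slack=18)
Total lines: 10

Answer: 10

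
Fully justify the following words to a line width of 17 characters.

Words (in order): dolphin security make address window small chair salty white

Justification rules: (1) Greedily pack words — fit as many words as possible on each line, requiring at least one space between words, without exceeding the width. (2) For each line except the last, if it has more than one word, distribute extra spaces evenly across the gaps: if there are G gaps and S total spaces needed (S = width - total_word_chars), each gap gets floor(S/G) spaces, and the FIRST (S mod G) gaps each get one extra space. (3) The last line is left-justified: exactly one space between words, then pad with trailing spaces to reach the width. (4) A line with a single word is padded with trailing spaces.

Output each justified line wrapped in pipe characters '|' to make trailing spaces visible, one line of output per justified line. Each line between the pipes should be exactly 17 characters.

Answer: |dolphin  security|
|make      address|
|window      small|
|chair salty white|

Derivation:
Line 1: ['dolphin', 'security'] (min_width=16, slack=1)
Line 2: ['make', 'address'] (min_width=12, slack=5)
Line 3: ['window', 'small'] (min_width=12, slack=5)
Line 4: ['chair', 'salty', 'white'] (min_width=17, slack=0)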